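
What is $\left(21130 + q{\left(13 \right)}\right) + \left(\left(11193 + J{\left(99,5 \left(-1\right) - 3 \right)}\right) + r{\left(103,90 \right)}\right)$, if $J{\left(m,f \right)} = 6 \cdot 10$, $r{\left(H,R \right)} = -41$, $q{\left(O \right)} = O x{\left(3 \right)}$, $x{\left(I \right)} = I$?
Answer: $32381$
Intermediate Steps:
$q{\left(O \right)} = 3 O$ ($q{\left(O \right)} = O 3 = 3 O$)
$J{\left(m,f \right)} = 60$
$\left(21130 + q{\left(13 \right)}\right) + \left(\left(11193 + J{\left(99,5 \left(-1\right) - 3 \right)}\right) + r{\left(103,90 \right)}\right) = \left(21130 + 3 \cdot 13\right) + \left(\left(11193 + 60\right) - 41\right) = \left(21130 + 39\right) + \left(11253 - 41\right) = 21169 + 11212 = 32381$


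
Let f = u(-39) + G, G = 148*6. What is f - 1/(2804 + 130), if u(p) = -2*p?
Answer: 2834243/2934 ≈ 966.00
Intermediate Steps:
G = 888
f = 966 (f = -2*(-39) + 888 = 78 + 888 = 966)
f - 1/(2804 + 130) = 966 - 1/(2804 + 130) = 966 - 1/2934 = 2834243/2934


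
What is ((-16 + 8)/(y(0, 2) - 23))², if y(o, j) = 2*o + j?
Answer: 64/441 ≈ 0.14512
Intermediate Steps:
y(o, j) = j + 2*o
((-16 + 8)/(y(0, 2) - 23))² = ((-16 + 8)/((2 + 2*0) - 23))² = (-8/((2 + 0) - 23))² = (-8/(2 - 23))² = (-8/(-21))² = (-8*(-1/21))² = (8/21)² = 64/441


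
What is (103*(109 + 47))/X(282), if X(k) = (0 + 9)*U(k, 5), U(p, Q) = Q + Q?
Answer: 2678/15 ≈ 178.53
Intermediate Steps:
U(p, Q) = 2*Q
X(k) = 90 (X(k) = (0 + 9)*(2*5) = 9*10 = 90)
(103*(109 + 47))/X(282) = (103*(109 + 47))/90 = (103*156)*(1/90) = 16068*(1/90) = 2678/15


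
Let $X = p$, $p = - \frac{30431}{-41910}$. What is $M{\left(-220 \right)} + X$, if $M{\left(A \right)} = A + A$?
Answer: $- \frac{18409969}{41910} \approx -439.27$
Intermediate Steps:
$p = \frac{30431}{41910}$ ($p = \left(-30431\right) \left(- \frac{1}{41910}\right) = \frac{30431}{41910} \approx 0.7261$)
$X = \frac{30431}{41910} \approx 0.7261$
$M{\left(A \right)} = 2 A$
$M{\left(-220 \right)} + X = 2 \left(-220\right) + \frac{30431}{41910} = -440 + \frac{30431}{41910} = - \frac{18409969}{41910}$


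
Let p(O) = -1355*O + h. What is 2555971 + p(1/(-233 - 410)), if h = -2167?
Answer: 1642097327/643 ≈ 2.5538e+6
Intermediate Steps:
p(O) = -2167 - 1355*O (p(O) = -1355*O - 2167 = -2167 - 1355*O)
2555971 + p(1/(-233 - 410)) = 2555971 + (-2167 - 1355/(-233 - 410)) = 2555971 + (-2167 - 1355/(-643)) = 2555971 + (-2167 - 1355*(-1/643)) = 2555971 + (-2167 + 1355/643) = 2555971 - 1392026/643 = 1642097327/643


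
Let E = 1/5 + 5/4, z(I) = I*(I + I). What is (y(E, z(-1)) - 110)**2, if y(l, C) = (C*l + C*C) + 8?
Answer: 904401/100 ≈ 9044.0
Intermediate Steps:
z(I) = 2*I**2 (z(I) = I*(2*I) = 2*I**2)
E = 29/20 (E = 1*(1/5) + 5*(1/4) = 1/5 + 5/4 = 29/20 ≈ 1.4500)
y(l, C) = 8 + C**2 + C*l (y(l, C) = (C*l + C**2) + 8 = (C**2 + C*l) + 8 = 8 + C**2 + C*l)
(y(E, z(-1)) - 110)**2 = ((8 + (2*(-1)**2)**2 + (2*(-1)**2)*(29/20)) - 110)**2 = ((8 + (2*1)**2 + (2*1)*(29/20)) - 110)**2 = ((8 + 2**2 + 2*(29/20)) - 110)**2 = ((8 + 4 + 29/10) - 110)**2 = (149/10 - 110)**2 = (-951/10)**2 = 904401/100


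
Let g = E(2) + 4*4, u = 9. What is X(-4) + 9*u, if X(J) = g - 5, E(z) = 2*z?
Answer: 96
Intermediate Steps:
g = 20 (g = 2*2 + 4*4 = 4 + 16 = 20)
X(J) = 15 (X(J) = 20 - 5 = 15)
X(-4) + 9*u = 15 + 9*9 = 15 + 81 = 96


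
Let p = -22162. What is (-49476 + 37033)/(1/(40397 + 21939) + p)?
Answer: 775646848/1381490431 ≈ 0.56146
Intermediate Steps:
(-49476 + 37033)/(1/(40397 + 21939) + p) = (-49476 + 37033)/(1/(40397 + 21939) - 22162) = -12443/(1/62336 - 22162) = -12443/(-1381490431/62336) = -12443*(-62336/1381490431) = 775646848/1381490431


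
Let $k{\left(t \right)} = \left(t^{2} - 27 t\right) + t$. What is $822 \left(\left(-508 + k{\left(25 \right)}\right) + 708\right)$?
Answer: $143850$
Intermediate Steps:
$k{\left(t \right)} = t^{2} - 26 t$
$822 \left(\left(-508 + k{\left(25 \right)}\right) + 708\right) = 822 \left(\left(-508 + 25 \left(-26 + 25\right)\right) + 708\right) = 822 \left(\left(-508 + 25 \left(-1\right)\right) + 708\right) = 822 \left(\left(-508 - 25\right) + 708\right) = 822 \left(-533 + 708\right) = 822 \cdot 175 = 143850$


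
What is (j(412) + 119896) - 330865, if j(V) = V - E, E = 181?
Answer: -210738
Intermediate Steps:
j(V) = -181 + V (j(V) = V - 1*181 = V - 181 = -181 + V)
(j(412) + 119896) - 330865 = ((-181 + 412) + 119896) - 330865 = (231 + 119896) - 330865 = 120127 - 330865 = -210738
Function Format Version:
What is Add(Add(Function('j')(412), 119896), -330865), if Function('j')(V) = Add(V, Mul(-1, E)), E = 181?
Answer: -210738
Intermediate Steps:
Function('j')(V) = Add(-181, V) (Function('j')(V) = Add(V, Mul(-1, 181)) = Add(V, -181) = Add(-181, V))
Add(Add(Function('j')(412), 119896), -330865) = Add(Add(Add(-181, 412), 119896), -330865) = Add(Add(231, 119896), -330865) = Add(120127, -330865) = -210738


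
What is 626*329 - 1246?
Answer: 204708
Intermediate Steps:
626*329 - 1246 = 205954 - 1246 = 204708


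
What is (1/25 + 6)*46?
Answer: 6946/25 ≈ 277.84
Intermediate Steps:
(1/25 + 6)*46 = (151/25)*46 = 6946/25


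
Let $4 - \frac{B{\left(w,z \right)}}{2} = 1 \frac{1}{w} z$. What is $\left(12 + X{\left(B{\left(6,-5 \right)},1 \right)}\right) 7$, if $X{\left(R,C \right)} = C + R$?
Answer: $\frac{476}{3} \approx 158.67$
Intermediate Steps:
$B{\left(w,z \right)} = 8 - \frac{2 z}{w}$ ($B{\left(w,z \right)} = 8 - 2 \cdot 1 \frac{1}{w} z = 8 - 2 \frac{z}{w} = 8 - \frac{2 z}{w}$)
$\left(12 + X{\left(B{\left(6,-5 \right)},1 \right)}\right) 7 = \left(12 + \left(1 + \left(8 - - \frac{10}{6}\right)\right)\right) 7 = \left(12 + \left(1 + \left(8 - \left(-10\right) \frac{1}{6}\right)\right)\right) 7 = \left(12 + \left(1 + \left(8 + \frac{5}{3}\right)\right)\right) 7 = \left(12 + \left(1 + \frac{29}{3}\right)\right) 7 = \left(12 + \frac{32}{3}\right) 7 = \frac{68}{3} \cdot 7 = \frac{476}{3}$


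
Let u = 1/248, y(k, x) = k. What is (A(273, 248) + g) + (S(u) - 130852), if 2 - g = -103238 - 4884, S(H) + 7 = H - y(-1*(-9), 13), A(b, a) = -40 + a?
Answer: -5588927/248 ≈ -22536.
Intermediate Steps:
u = 1/248 ≈ 0.0040323
S(H) = -16 + H (S(H) = -7 + (H - (-1)*(-9)) = -7 + (H - 1*9) = -7 + (H - 9) = -7 + (-9 + H) = -16 + H)
g = 108124 (g = 2 - (-103238 - 4884) = 2 - 1*(-108122) = 2 + 108122 = 108124)
(A(273, 248) + g) + (S(u) - 130852) = ((-40 + 248) + 108124) + ((-16 + 1/248) - 130852) = (208 + 108124) + (-3967/248 - 130852) = 108332 - 32455263/248 = -5588927/248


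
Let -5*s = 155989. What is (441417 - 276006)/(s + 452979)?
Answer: 827055/2108906 ≈ 0.39217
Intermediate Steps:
s = -155989/5 (s = -1/5*155989 = -155989/5 ≈ -31198.)
(441417 - 276006)/(s + 452979) = (441417 - 276006)/(-155989/5 + 452979) = 165411/(2108906/5) = 165411*(5/2108906) = 827055/2108906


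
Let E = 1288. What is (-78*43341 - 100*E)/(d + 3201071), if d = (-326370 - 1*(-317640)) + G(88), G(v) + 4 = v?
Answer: -3509398/3192425 ≈ -1.0993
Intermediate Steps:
G(v) = -4 + v
d = -8646 (d = (-326370 - 1*(-317640)) + (-4 + 88) = (-326370 + 317640) + 84 = -8730 + 84 = -8646)
(-78*43341 - 100*E)/(d + 3201071) = (-78*43341 - 100*1288)/(-8646 + 3201071) = (-3380598 - 128800)/3192425 = -3509398*1/3192425 = -3509398/3192425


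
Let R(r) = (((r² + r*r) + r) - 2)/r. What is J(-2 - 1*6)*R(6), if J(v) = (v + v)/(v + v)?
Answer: 38/3 ≈ 12.667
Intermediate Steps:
J(v) = 1 (J(v) = (2*v)/((2*v)) = (2*v)*(1/(2*v)) = 1)
R(r) = (-2 + r + 2*r²)/r (R(r) = (((r² + r²) + r) - 2)/r = ((2*r² + r) - 2)/r = ((r + 2*r²) - 2)/r = (-2 + r + 2*r²)/r)
J(-2 - 1*6)*R(6) = 1*(1 - 2/6 + 2*6) = 1*(1 - 2*⅙ + 12) = 1*(1 - ⅓ + 12) = 1*(38/3) = 38/3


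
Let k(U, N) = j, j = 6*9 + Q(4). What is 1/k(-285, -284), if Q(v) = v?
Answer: 1/58 ≈ 0.017241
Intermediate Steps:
j = 58 (j = 6*9 + 4 = 54 + 4 = 58)
k(U, N) = 58
1/k(-285, -284) = 1/58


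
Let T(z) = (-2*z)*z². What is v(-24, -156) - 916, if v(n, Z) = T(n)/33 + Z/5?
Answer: -6016/55 ≈ -109.38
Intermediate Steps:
T(z) = -2*z³
v(n, Z) = -2*n³/33 + Z/5
v(-24, -156) - 916 = (-2/33*(-24)³ + (⅕)*(-156)) - 916 = (-2/33*(-13824) - 156/5) - 916 = (9216/11 - 156/5) - 916 = 44364/55 - 916 = -6016/55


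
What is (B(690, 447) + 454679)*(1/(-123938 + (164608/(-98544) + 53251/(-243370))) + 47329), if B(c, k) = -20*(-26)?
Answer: 4002367630662014391963069/185775461902009 ≈ 2.1544e+10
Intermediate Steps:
B(c, k) = 520
(B(690, 447) + 454679)*(1/(-123938 + (164608/(-98544) + 53251/(-243370))) + 47329) = (520 + 454679)*(1/(-123938 + (164608/(-98544) + 53251/(-243370))) + 47329) = 455199*(1/(-123938 + (164608*(-1/98544) + 53251*(-1/243370))) + 47329) = 455199*(1/(-123938 + (-10288/6159 - 53251/243370)) + 47329) = 455199*(1/(-123938 - 2831763469/1498915830) + 47329) = 455199*(1/(-185775461902009/1498915830) + 47329) = 455199*(-1498915830/185775461902009 + 47329) = 455199*(8792566834861268131/185775461902009) = 4002367630662014391963069/185775461902009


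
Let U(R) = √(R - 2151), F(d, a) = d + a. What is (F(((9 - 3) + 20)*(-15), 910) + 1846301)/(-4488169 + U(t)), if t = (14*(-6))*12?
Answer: -8288844760749/20143660975720 - 16621389*I*√39/20143660975720 ≈ -0.41149 - 5.153e-6*I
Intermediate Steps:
F(d, a) = a + d
t = -1008 (t = -84*12 = -1008)
U(R) = √(-2151 + R)
(F(((9 - 3) + 20)*(-15), 910) + 1846301)/(-4488169 + U(t)) = ((910 + ((9 - 3) + 20)*(-15)) + 1846301)/(-4488169 + √(-2151 - 1008)) = ((910 + (6 + 20)*(-15)) + 1846301)/(-4488169 + √(-3159)) = ((910 + 26*(-15)) + 1846301)/(-4488169 + 9*I*√39) = ((910 - 390) + 1846301)/(-4488169 + 9*I*√39) = (520 + 1846301)/(-4488169 + 9*I*√39) = 1846821/(-4488169 + 9*I*√39)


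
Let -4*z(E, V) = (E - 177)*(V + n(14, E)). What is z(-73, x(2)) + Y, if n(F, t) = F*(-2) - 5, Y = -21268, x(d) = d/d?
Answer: -23268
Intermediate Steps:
x(d) = 1
n(F, t) = -5 - 2*F (n(F, t) = -2*F - 5 = -5 - 2*F)
z(E, V) = -(-177 + E)*(-33 + V)/4 (z(E, V) = -(E - 177)*(V + (-5 - 2*14))/4 = -(-177 + E)*(V + (-5 - 28))/4 = -(-177 + E)*(V - 33)/4 = -(-177 + E)*(-33 + V)/4)
z(-73, x(2)) + Y = (-5841/4 + (33/4)*(-73) + (177/4)*1 - 1/4*(-73)*1) - 21268 = (-5841/4 - 2409/4 + 177/4 + 73/4) - 21268 = -2000 - 21268 = -23268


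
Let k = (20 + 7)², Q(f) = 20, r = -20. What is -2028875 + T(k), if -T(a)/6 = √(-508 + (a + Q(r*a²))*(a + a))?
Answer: -2028875 - 6*√1091534 ≈ -2.0351e+6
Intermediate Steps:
k = 729 (k = 27² = 729)
T(a) = -6*√(-508 + 2*a*(20 + a)) (T(a) = -6*√(-508 + (a + 20)*(a + a)) = -6*√(-508 + (20 + a)*(2*a)) = -6*√(-508 + 2*a*(20 + a)))
-2028875 + T(k) = -2028875 - 6*√(-508 + 2*729² + 40*729) = -2028875 - 6*√(-508 + 2*531441 + 29160) = -2028875 - 6*√(-508 + 1062882 + 29160) = -2028875 - 6*√1091534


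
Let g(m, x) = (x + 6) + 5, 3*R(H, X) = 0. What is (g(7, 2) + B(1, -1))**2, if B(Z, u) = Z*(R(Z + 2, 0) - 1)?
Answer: 144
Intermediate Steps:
R(H, X) = 0 (R(H, X) = (1/3)*0 = 0)
B(Z, u) = -Z (B(Z, u) = Z*(0 - 1) = Z*(-1) = -Z)
g(m, x) = 11 + x (g(m, x) = (6 + x) + 5 = 11 + x)
(g(7, 2) + B(1, -1))**2 = ((11 + 2) - 1*1)**2 = (13 - 1)**2 = 12**2 = 144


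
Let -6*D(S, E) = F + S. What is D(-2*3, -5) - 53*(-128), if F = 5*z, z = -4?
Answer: 20365/3 ≈ 6788.3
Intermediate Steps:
F = -20 (F = 5*(-4) = -20)
D(S, E) = 10/3 - S/6 (D(S, E) = -(-20 + S)/6 = 10/3 - S/6)
D(-2*3, -5) - 53*(-128) = (10/3 - (-1)*3/3) - 53*(-128) = (10/3 - ⅙*(-6)) + 6784 = (10/3 + 1) + 6784 = 13/3 + 6784 = 20365/3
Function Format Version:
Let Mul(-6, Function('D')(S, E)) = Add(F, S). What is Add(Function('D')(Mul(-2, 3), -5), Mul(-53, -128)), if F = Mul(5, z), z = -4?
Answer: Rational(20365, 3) ≈ 6788.3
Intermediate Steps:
F = -20 (F = Mul(5, -4) = -20)
Function('D')(S, E) = Add(Rational(10, 3), Mul(Rational(-1, 6), S)) (Function('D')(S, E) = Mul(Rational(-1, 6), Add(-20, S)) = Add(Rational(10, 3), Mul(Rational(-1, 6), S)))
Add(Function('D')(Mul(-2, 3), -5), Mul(-53, -128)) = Add(Add(Rational(10, 3), Mul(Rational(-1, 6), Mul(-2, 3))), Mul(-53, -128)) = Add(Add(Rational(10, 3), Mul(Rational(-1, 6), -6)), 6784) = Add(Add(Rational(10, 3), 1), 6784) = Add(Rational(13, 3), 6784) = Rational(20365, 3)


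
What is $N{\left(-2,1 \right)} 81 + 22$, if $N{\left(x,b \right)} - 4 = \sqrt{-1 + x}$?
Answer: $346 + 81 i \sqrt{3} \approx 346.0 + 140.3 i$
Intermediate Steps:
$N{\left(x,b \right)} = 4 + \sqrt{-1 + x}$
$N{\left(-2,1 \right)} 81 + 22 = \left(4 + \sqrt{-1 - 2}\right) 81 + 22 = \left(4 + \sqrt{-3}\right) 81 + 22 = \left(4 + i \sqrt{3}\right) 81 + 22 = \left(324 + 81 i \sqrt{3}\right) + 22 = 346 + 81 i \sqrt{3}$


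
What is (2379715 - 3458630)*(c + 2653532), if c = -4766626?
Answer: 2279848813010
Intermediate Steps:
(2379715 - 3458630)*(c + 2653532) = (2379715 - 3458630)*(-4766626 + 2653532) = -1078915*(-2113094) = 2279848813010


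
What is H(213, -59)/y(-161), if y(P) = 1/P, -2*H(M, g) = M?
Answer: 34293/2 ≈ 17147.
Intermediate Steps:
H(M, g) = -M/2
H(213, -59)/y(-161) = (-½*213)/(1/(-161)) = -213/(2*(-1/161)) = -213/2*(-161) = 34293/2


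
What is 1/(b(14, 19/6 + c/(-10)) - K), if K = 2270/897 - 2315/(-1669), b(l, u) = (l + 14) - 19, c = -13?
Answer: 1497093/7608652 ≈ 0.19676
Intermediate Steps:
b(l, u) = -5 + l (b(l, u) = (14 + l) - 19 = -5 + l)
K = 5865185/1497093 (K = 2270*(1/897) - 2315*(-1/1669) = 2270/897 + 2315/1669 = 5865185/1497093 ≈ 3.9177)
1/(b(14, 19/6 + c/(-10)) - K) = 1/((-5 + 14) - 1*5865185/1497093) = 1/(9 - 5865185/1497093) = 1/(7608652/1497093) = 1497093/7608652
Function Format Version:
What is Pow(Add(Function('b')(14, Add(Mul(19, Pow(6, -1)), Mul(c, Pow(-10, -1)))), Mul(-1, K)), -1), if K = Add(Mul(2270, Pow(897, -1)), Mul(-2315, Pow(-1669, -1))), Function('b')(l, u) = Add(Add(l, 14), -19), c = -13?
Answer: Rational(1497093, 7608652) ≈ 0.19676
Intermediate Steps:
Function('b')(l, u) = Add(-5, l) (Function('b')(l, u) = Add(Add(14, l), -19) = Add(-5, l))
K = Rational(5865185, 1497093) (K = Add(Mul(2270, Rational(1, 897)), Mul(-2315, Rational(-1, 1669))) = Add(Rational(2270, 897), Rational(2315, 1669)) = Rational(5865185, 1497093) ≈ 3.9177)
Pow(Add(Function('b')(14, Add(Mul(19, Pow(6, -1)), Mul(c, Pow(-10, -1)))), Mul(-1, K)), -1) = Pow(Add(Add(-5, 14), Mul(-1, Rational(5865185, 1497093))), -1) = Pow(Add(9, Rational(-5865185, 1497093)), -1) = Pow(Rational(7608652, 1497093), -1) = Rational(1497093, 7608652)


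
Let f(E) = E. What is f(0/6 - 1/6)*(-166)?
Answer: 83/3 ≈ 27.667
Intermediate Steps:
f(0/6 - 1/6)*(-166) = (0/6 - 1/6)*(-166) = (0*(1/6) - 1*1/6)*(-166) = (0 - 1/6)*(-166) = -1/6*(-166) = 83/3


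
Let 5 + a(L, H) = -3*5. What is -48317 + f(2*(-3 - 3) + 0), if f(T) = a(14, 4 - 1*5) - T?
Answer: -48325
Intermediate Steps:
a(L, H) = -20 (a(L, H) = -5 - 3*5 = -5 - 15 = -20)
f(T) = -20 - T
-48317 + f(2*(-3 - 3) + 0) = -48317 + (-20 - (2*(-3 - 3) + 0)) = -48317 + (-20 - (2*(-6) + 0)) = -48317 + (-20 - (-12 + 0)) = -48317 + (-20 - 1*(-12)) = -48317 + (-20 + 12) = -48317 - 8 = -48325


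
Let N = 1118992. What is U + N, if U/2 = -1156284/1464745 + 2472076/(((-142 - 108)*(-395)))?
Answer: 16186200983853124/14464356875 ≈ 1.1190e+6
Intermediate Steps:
U = 701355583124/14464356875 (U = 2*(-1156284/1464745 + 2472076/(((-142 - 108)*(-395)))) = 2*(-1156284*1/1464745 + 2472076/((-250*(-395)))) = 2*(-1156284/1464745 + 2472076/98750) = 2*(-1156284/1464745 + 2472076*(1/98750)) = 2*(-1156284/1464745 + 1236038/49375) = 2*(350677791562/14464356875) = 701355583124/14464356875 ≈ 48.489)
U + N = 701355583124/14464356875 + 1118992 = 16186200983853124/14464356875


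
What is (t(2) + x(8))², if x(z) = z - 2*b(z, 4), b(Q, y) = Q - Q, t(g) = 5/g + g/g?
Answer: 529/4 ≈ 132.25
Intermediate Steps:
t(g) = 1 + 5/g (t(g) = 5/g + 1 = 1 + 5/g)
b(Q, y) = 0
x(z) = z (x(z) = z - 2*0 = z + 0 = z)
(t(2) + x(8))² = ((5 + 2)/2 + 8)² = ((½)*7 + 8)² = (7/2 + 8)² = (23/2)² = 529/4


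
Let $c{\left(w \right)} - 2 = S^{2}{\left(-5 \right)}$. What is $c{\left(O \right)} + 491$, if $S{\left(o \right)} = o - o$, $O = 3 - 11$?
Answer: $493$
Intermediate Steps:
$O = -8$ ($O = 3 - 11 = -8$)
$S{\left(o \right)} = 0$
$c{\left(w \right)} = 2$ ($c{\left(w \right)} = 2 + 0^{2} = 2 + 0 = 2$)
$c{\left(O \right)} + 491 = 2 + 491 = 493$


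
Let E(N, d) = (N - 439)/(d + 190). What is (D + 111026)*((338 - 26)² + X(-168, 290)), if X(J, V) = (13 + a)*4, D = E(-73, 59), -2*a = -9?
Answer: 2693006328268/249 ≈ 1.0815e+10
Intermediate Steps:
a = 9/2 (a = -½*(-9) = 9/2 ≈ 4.5000)
E(N, d) = (-439 + N)/(190 + d)
D = -512/249 (D = (-439 - 73)/(190 + 59) = -512/249 ≈ -2.0562)
X(J, V) = 70 (X(J, V) = (13 + 9/2)*4 = (35/2)*4 = 70)
(D + 111026)*((338 - 26)² + X(-168, 290)) = (-512/249 + 111026)*((338 - 26)² + 70) = 27644962*(312² + 70)/249 = 27644962*(97344 + 70)/249 = (27644962/249)*97414 = 2693006328268/249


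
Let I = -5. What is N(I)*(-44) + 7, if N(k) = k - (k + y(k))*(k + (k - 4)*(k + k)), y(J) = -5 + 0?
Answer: -37173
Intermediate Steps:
y(J) = -5
N(k) = k - (-5 + k)*(k + 2*k*(-4 + k)) (N(k) = k - (k - 5)*(k + (k - 4)*(k + k)) = k - (-5 + k)*(k + (-4 + k)*(2*k)) = k - (-5 + k)*(k + 2*k*(-4 + k)))
N(I)*(-44) + 7 = -5*(-34 - 2*(-5)² + 17*(-5))*(-44) + 7 = -5*(-34 - 2*25 - 85)*(-44) + 7 = -5*(-34 - 50 - 85)*(-44) + 7 = -5*(-169)*(-44) + 7 = 845*(-44) + 7 = -37180 + 7 = -37173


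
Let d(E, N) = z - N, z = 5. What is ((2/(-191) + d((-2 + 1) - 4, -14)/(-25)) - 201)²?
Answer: 928243610116/22800625 ≈ 40711.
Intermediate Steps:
d(E, N) = 5 - N
((2/(-191) + d((-2 + 1) - 4, -14)/(-25)) - 201)² = ((2/(-191) + (5 - 1*(-14))/(-25)) - 201)² = ((2*(-1/191) + (5 + 14)*(-1/25)) - 201)² = ((-2/191 + 19*(-1/25)) - 201)² = ((-2/191 - 19/25) - 201)² = (-3679/4775 - 201)² = (-963454/4775)² = 928243610116/22800625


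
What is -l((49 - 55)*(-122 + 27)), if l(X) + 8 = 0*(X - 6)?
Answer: 8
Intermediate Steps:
l(X) = -8 (l(X) = -8 + 0*(X - 6) = -8 + 0*(-6 + X) = -8 + 0 = -8)
-l((49 - 55)*(-122 + 27)) = -1*(-8) = 8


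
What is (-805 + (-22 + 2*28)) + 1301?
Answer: 530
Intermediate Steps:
(-805 + (-22 + 2*28)) + 1301 = (-805 + (-22 + 56)) + 1301 = (-805 + 34) + 1301 = -771 + 1301 = 530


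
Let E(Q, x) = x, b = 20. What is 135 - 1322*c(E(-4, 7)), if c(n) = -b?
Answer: 26575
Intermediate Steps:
c(n) = -20 (c(n) = -1*20 = -20)
135 - 1322*c(E(-4, 7)) = 135 - 1322*(-20) = 135 + 26440 = 26575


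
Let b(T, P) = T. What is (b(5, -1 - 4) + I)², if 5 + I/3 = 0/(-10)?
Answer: 100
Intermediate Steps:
I = -15 (I = -15 + 3*(0/(-10)) = -15 + 3*(0*(-⅒)) = -15 + 3*0 = -15 + 0 = -15)
(b(5, -1 - 4) + I)² = (5 - 15)² = (-10)² = 100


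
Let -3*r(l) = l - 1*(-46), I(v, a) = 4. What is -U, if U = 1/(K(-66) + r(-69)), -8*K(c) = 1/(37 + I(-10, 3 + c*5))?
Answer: -984/7541 ≈ -0.13049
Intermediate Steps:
r(l) = -46/3 - l/3 (r(l) = -(l - 1*(-46))/3 = -(l + 46)/3 = -(46 + l)/3 = -46/3 - l/3)
K(c) = -1/328 (K(c) = -1/(8*(37 + 4)) = -1/8/41 = -1/8*1/41 = -1/328)
U = 984/7541 (U = 1/(-1/328 + (-46/3 - 1/3*(-69))) = 1/(-1/328 + (-46/3 + 23)) = 1/(-1/328 + 23/3) = 1/(7541/984) = 984/7541 ≈ 0.13049)
-U = -1*984/7541 = -984/7541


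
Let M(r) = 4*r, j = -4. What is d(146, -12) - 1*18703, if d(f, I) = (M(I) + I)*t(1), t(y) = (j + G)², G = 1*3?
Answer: -18763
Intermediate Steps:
G = 3
t(y) = 1 (t(y) = (-4 + 3)² = (-1)² = 1)
d(f, I) = 5*I (d(f, I) = (4*I + I)*1 = (5*I)*1 = 5*I)
d(146, -12) - 1*18703 = 5*(-12) - 1*18703 = -60 - 18703 = -18763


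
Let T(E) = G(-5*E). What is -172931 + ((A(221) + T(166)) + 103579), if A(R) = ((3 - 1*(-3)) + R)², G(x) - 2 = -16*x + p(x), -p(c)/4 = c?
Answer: -1221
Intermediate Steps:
p(c) = -4*c
G(x) = 2 - 20*x (G(x) = 2 + (-16*x - 4*x) = 2 - 20*x)
T(E) = 2 + 100*E (T(E) = 2 - (-100)*E = 2 + 100*E)
A(R) = (6 + R)² (A(R) = ((3 + 3) + R)² = (6 + R)²)
-172931 + ((A(221) + T(166)) + 103579) = -172931 + (((6 + 221)² + (2 + 100*166)) + 103579) = -172931 + ((227² + (2 + 16600)) + 103579) = -172931 + ((51529 + 16602) + 103579) = -172931 + (68131 + 103579) = -172931 + 171710 = -1221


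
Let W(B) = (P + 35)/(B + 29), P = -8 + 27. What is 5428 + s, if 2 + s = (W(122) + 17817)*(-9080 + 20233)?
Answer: 30007084739/151 ≈ 1.9872e+8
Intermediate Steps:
P = 19
W(B) = 54/(29 + B) (W(B) = (19 + 35)/(B + 29) = 54/(29 + B))
s = 30006265111/151 (s = -2 + (54/(29 + 122) + 17817)*(-9080 + 20233) = -2 + (54/151 + 17817)*11153 = -2 + (2690421/151)*11153 = -2 + 30006265413/151 = 30006265111/151 ≈ 1.9872e+8)
5428 + s = 5428 + 30006265111/151 = 30007084739/151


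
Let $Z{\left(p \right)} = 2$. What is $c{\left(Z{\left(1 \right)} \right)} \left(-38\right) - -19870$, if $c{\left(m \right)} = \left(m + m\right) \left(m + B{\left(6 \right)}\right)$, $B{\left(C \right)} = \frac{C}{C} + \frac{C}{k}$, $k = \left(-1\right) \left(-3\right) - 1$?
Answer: $18958$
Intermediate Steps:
$k = 2$ ($k = 3 - 1 = 2$)
$B{\left(C \right)} = 1 + \frac{C}{2}$ ($B{\left(C \right)} = \frac{C}{C} + \frac{C}{2} = 1 + C \frac{1}{2} = 1 + \frac{C}{2}$)
$c{\left(m \right)} = 2 m \left(4 + m\right)$ ($c{\left(m \right)} = \left(m + m\right) \left(m + \left(1 + \frac{1}{2} \cdot 6\right)\right) = 2 m \left(m + \left(1 + 3\right)\right) = 2 m \left(m + 4\right) = 2 m \left(4 + m\right)$)
$c{\left(Z{\left(1 \right)} \right)} \left(-38\right) - -19870 = 2 \cdot 2 \left(4 + 2\right) \left(-38\right) - -19870 = 2 \cdot 2 \cdot 6 \left(-38\right) + 19870 = 24 \left(-38\right) + 19870 = -912 + 19870 = 18958$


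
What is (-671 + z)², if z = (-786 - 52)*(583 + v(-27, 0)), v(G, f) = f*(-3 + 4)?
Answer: 239341100625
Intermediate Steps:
v(G, f) = f (v(G, f) = f*1 = f)
z = -488554 (z = (-786 - 52)*(583 + 0) = -838*583 = -488554)
(-671 + z)² = (-671 - 488554)² = (-489225)² = 239341100625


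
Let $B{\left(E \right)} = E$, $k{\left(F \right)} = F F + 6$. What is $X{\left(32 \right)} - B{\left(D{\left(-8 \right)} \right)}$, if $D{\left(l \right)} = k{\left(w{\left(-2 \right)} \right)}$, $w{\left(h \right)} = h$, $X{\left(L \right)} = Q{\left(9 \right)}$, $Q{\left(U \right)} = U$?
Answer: $-1$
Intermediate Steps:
$X{\left(L \right)} = 9$
$k{\left(F \right)} = 6 + F^{2}$ ($k{\left(F \right)} = F^{2} + 6 = 6 + F^{2}$)
$D{\left(l \right)} = 10$ ($D{\left(l \right)} = 6 + \left(-2\right)^{2} = 6 + 4 = 10$)
$X{\left(32 \right)} - B{\left(D{\left(-8 \right)} \right)} = 9 - 10 = -1$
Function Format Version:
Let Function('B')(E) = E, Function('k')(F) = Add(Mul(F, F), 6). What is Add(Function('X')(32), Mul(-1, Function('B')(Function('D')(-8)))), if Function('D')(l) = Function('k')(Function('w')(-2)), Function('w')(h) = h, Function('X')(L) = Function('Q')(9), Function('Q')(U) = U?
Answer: -1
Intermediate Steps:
Function('X')(L) = 9
Function('k')(F) = Add(6, Pow(F, 2)) (Function('k')(F) = Add(Pow(F, 2), 6) = Add(6, Pow(F, 2)))
Function('D')(l) = 10 (Function('D')(l) = Add(6, Pow(-2, 2)) = Add(6, 4) = 10)
Add(Function('X')(32), Mul(-1, Function('B')(Function('D')(-8)))) = Add(9, Mul(-1, 10)) = Add(9, -10) = -1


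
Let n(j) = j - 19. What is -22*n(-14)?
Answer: 726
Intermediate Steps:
n(j) = -19 + j
-22*n(-14) = -22*(-19 - 14) = -22*(-33) = 726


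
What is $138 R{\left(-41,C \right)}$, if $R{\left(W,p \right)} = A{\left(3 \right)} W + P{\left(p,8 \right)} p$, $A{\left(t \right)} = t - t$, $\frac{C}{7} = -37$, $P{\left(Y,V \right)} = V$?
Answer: $-285936$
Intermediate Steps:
$C = -259$ ($C = 7 \left(-37\right) = -259$)
$A{\left(t \right)} = 0$
$R{\left(W,p \right)} = 8 p$ ($R{\left(W,p \right)} = 0 W + 8 p = 0 + 8 p = 8 p$)
$138 R{\left(-41,C \right)} = 138 \cdot 8 \left(-259\right) = 138 \left(-2072\right) = -285936$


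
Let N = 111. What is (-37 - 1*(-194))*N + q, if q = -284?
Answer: 17143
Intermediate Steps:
(-37 - 1*(-194))*N + q = (-37 - 1*(-194))*111 - 284 = (-37 + 194)*111 - 284 = 157*111 - 284 = 17427 - 284 = 17143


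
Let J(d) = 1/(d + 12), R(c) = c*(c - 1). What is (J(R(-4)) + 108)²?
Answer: 11950849/1024 ≈ 11671.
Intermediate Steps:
R(c) = c*(-1 + c)
J(d) = 1/(12 + d)
(J(R(-4)) + 108)² = (1/(12 - 4*(-1 - 4)) + 108)² = (1/(12 - 4*(-5)) + 108)² = (1/(12 + 20) + 108)² = (1/32 + 108)² = (3457/32)² = 11950849/1024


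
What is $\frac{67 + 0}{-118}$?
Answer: $- \frac{67}{118} \approx -0.5678$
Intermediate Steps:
$\frac{67 + 0}{-118} = 67 \left(- \frac{1}{118}\right) = - \frac{67}{118}$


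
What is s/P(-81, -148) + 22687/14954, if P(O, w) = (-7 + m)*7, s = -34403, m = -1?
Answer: 257866467/418712 ≈ 615.86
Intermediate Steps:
P(O, w) = -56 (P(O, w) = (-7 - 1)*7 = -8*7 = -56)
s/P(-81, -148) + 22687/14954 = -34403/(-56) + 22687/14954 = -34403*(-1/56) + 22687*(1/14954) = 34403/56 + 22687/14954 = 257866467/418712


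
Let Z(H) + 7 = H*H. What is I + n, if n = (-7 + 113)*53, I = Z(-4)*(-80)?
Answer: 4898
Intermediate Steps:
Z(H) = -7 + H**2 (Z(H) = -7 + H*H = -7 + H**2)
I = -720 (I = (-7 + (-4)**2)*(-80) = (-7 + 16)*(-80) = 9*(-80) = -720)
n = 5618 (n = 106*53 = 5618)
I + n = -720 + 5618 = 4898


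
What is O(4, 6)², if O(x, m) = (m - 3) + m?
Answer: 81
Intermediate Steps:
O(x, m) = -3 + 2*m (O(x, m) = (-3 + m) + m = -3 + 2*m)
O(4, 6)² = (-3 + 2*6)² = (-3 + 12)² = 9² = 81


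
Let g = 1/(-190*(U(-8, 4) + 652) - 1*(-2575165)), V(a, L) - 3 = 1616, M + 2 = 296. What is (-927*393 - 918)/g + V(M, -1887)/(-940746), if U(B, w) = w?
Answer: -841970299596739469/940746 ≈ -8.9500e+11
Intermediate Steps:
M = 294 (M = -2 + 296 = 294)
V(a, L) = 1619 (V(a, L) = 3 + 1616 = 1619)
g = 1/2450525 (g = 1/(-190*(4 + 652) - 1*(-2575165)) = 1/(-190*656 + 2575165) = 1/(-124640 + 2575165) = 1/2450525 ≈ 4.0808e-7)
(-927*393 - 918)/g + V(M, -1887)/(-940746) = (-927*393 - 918)/(1/2450525) + 1619/(-940746) = (-364311 - 918)*2450525 + 1619*(-1/940746) = -365229*2450525 - 1619/940746 = -895002795225 - 1619/940746 = -841970299596739469/940746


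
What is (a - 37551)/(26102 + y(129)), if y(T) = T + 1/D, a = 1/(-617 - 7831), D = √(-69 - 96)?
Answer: -41606412000595/29063880848896 - 317230849*I*√165/959108068013568 ≈ -1.4316 - 4.2486e-6*I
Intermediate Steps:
D = I*√165 (D = √(-165) = I*√165 ≈ 12.845*I)
a = -1/8448 (a = 1/(-8448) = -1/8448 ≈ -0.00011837)
y(T) = T - I*√165/165 (y(T) = T + 1/(I*√165) = T - I*√165/165)
(a - 37551)/(26102 + y(129)) = (-1/8448 - 37551)/(26102 + (129 - I*√165/165)) = -317230849/(8448*(26231 - I*√165/165))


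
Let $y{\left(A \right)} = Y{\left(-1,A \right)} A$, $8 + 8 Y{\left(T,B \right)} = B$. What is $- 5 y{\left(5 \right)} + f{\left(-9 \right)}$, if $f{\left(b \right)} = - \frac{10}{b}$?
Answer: $\frac{755}{72} \approx 10.486$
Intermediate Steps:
$Y{\left(T,B \right)} = -1 + \frac{B}{8}$
$y{\left(A \right)} = A \left(-1 + \frac{A}{8}\right)$ ($y{\left(A \right)} = \left(-1 + \frac{A}{8}\right) A = A \left(-1 + \frac{A}{8}\right)$)
$- 5 y{\left(5 \right)} + f{\left(-9 \right)} = - 5 \cdot \frac{1}{8} \cdot 5 \left(-8 + 5\right) - \frac{10}{-9} = - 5 \cdot \frac{1}{8} \cdot 5 \left(-3\right) - - \frac{10}{9} = \left(-5\right) \left(- \frac{15}{8}\right) + \frac{10}{9} = \frac{75}{8} + \frac{10}{9} = \frac{755}{72}$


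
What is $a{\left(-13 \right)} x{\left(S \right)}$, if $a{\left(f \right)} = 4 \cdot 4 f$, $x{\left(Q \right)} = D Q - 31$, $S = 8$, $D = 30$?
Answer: $-43472$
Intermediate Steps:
$x{\left(Q \right)} = -31 + 30 Q$ ($x{\left(Q \right)} = 30 Q - 31 = -31 + 30 Q$)
$a{\left(f \right)} = 16 f$
$a{\left(-13 \right)} x{\left(S \right)} = 16 \left(-13\right) \left(-31 + 30 \cdot 8\right) = - 208 \left(-31 + 240\right) = \left(-208\right) 209 = -43472$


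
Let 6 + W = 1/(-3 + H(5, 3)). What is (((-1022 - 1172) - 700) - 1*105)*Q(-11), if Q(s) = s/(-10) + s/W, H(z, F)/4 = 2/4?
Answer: -560813/70 ≈ -8011.6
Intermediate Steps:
H(z, F) = 2 (H(z, F) = 4*(2/4) = 4*(2*(¼)) = 4*(½) = 2)
W = -7 (W = -6 + 1/(-3 + 2) = -6 + 1/(-1) = -6 - 1 = -7)
Q(s) = -17*s/70 (Q(s) = s/(-10) + s/(-7) = s*(-⅒) + s*(-⅐) = -s/10 - s/7 = -17*s/70)
(((-1022 - 1172) - 700) - 1*105)*Q(-11) = (((-1022 - 1172) - 700) - 1*105)*(-17/70*(-11)) = ((-2194 - 700) - 105)*(187/70) = (-2894 - 105)*(187/70) = -2999*187/70 = -560813/70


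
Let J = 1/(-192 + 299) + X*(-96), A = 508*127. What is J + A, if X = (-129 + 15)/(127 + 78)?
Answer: 1416329673/21935 ≈ 64569.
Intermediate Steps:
A = 64516
X = -114/205 ≈ -0.55610
J = 1171213/21935 (J = 1/(-192 + 299) - 114/205*(-96) = 1/107 + 10944/205 = 1171213/21935 ≈ 53.395)
J + A = 1171213/21935 + 64516 = 1416329673/21935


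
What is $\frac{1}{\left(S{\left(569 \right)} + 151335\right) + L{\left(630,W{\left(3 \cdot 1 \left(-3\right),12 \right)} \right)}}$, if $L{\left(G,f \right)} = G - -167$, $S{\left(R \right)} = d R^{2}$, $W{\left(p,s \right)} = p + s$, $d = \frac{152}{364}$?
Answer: $\frac{91}{26146930} \approx 3.4803 \cdot 10^{-6}$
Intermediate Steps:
$d = \frac{38}{91}$ ($d = 152 \cdot \frac{1}{364} = \frac{38}{91} \approx 0.41758$)
$S{\left(R \right)} = \frac{38 R^{2}}{91}$
$L{\left(G,f \right)} = 167 + G$ ($L{\left(G,f \right)} = G + 167 = 167 + G$)
$\frac{1}{\left(S{\left(569 \right)} + 151335\right) + L{\left(630,W{\left(3 \cdot 1 \left(-3\right),12 \right)} \right)}} = \frac{1}{\left(\frac{38 \cdot 569^{2}}{91} + 151335\right) + \left(167 + 630\right)} = \frac{1}{\left(\frac{38}{91} \cdot 323761 + 151335\right) + 797} = \frac{1}{\left(\frac{12302918}{91} + 151335\right) + 797} = \frac{1}{\frac{26074403}{91} + 797} = \frac{1}{\frac{26146930}{91}} = \frac{91}{26146930}$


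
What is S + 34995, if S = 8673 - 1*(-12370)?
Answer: 56038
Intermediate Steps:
S = 21043 (S = 8673 + 12370 = 21043)
S + 34995 = 21043 + 34995 = 56038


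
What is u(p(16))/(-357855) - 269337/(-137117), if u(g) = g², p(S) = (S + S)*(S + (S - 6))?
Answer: 1467913927/49068004035 ≈ 0.029916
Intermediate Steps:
p(S) = 2*S*(-6 + 2*S) (p(S) = (2*S)*(S + (-6 + S)) = (2*S)*(-6 + 2*S) = 2*S*(-6 + 2*S))
u(p(16))/(-357855) - 269337/(-137117) = (4*16*(-3 + 16))²/(-357855) - 269337/(-137117) = (4*16*13)²*(-1/357855) - 269337*(-1/137117) = 832²*(-1/357855) + 269337/137117 = 692224*(-1/357855) + 269337/137117 = -692224/357855 + 269337/137117 = 1467913927/49068004035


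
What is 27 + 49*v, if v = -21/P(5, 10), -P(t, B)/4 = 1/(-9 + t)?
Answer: -1002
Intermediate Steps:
P(t, B) = -4/(-9 + t)
v = -21 (v = -21/((-4/(-9 + 5))) = -21/((-4/(-4))) = -21/((-4*(-¼))) = -21/1 = -21*1 = -21)
27 + 49*v = 27 + 49*(-21) = 27 - 1029 = -1002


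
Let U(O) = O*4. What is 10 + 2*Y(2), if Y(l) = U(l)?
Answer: 26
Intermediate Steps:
U(O) = 4*O
Y(l) = 4*l
10 + 2*Y(2) = 10 + 2*(4*2) = 10 + 2*8 = 10 + 16 = 26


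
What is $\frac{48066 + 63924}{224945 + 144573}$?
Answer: $\frac{55995}{184759} \approx 0.30307$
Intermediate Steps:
$\frac{48066 + 63924}{224945 + 144573} = \frac{111990}{369518} = 111990 \cdot \frac{1}{369518} = \frac{55995}{184759}$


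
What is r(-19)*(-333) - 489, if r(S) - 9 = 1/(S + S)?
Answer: -132135/38 ≈ -3477.2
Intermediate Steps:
r(S) = 9 + 1/(2*S) (r(S) = 9 + 1/(S + S) = 9 + 1/(2*S))
r(-19)*(-333) - 489 = (9 + (½)/(-19))*(-333) - 489 = (9 + (½)*(-1/19))*(-333) - 489 = (9 - 1/38)*(-333) - 489 = (341/38)*(-333) - 489 = -113553/38 - 489 = -132135/38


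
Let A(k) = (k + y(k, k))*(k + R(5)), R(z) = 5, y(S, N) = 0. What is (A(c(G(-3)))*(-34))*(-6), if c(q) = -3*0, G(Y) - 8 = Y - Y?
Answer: 0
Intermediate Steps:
G(Y) = 8 (G(Y) = 8 + (Y - Y) = 8 + 0 = 8)
c(q) = 0
A(k) = k*(5 + k) (A(k) = (k + 0)*(k + 5) = k*(5 + k))
(A(c(G(-3)))*(-34))*(-6) = ((0*(5 + 0))*(-34))*(-6) = ((0*5)*(-34))*(-6) = (0*(-34))*(-6) = 0*(-6) = 0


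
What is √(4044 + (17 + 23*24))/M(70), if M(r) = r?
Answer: √4613/70 ≈ 0.97027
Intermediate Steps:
√(4044 + (17 + 23*24))/M(70) = √(4044 + (17 + 23*24))/70 = √(4044 + (17 + 552))*(1/70) = √(4044 + 569)*(1/70) = √4613*(1/70) = √4613/70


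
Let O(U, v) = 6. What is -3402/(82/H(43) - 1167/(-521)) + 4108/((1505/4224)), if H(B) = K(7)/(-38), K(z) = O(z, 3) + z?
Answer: 5588320178922/484087765 ≈ 11544.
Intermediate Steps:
K(z) = 6 + z
H(B) = -13/38 (H(B) = (6 + 7)/(-38) = 13*(-1/38) = -13/38)
-3402/(82/H(43) - 1167/(-521)) + 4108/((1505/4224)) = -3402/(82/(-13/38) - 1167/(-521)) + 4108/((1505/4224)) = -3402/(82*(-38/13) - 1167*(-1/521)) + 4108/((1505*(1/4224))) = -3402/(-3116/13 + 1167/521) + 4108/(1505/4224) = -3402/(-1608265/6773) + 4108*(4224/1505) = -3402*(-6773/1608265) + 17352192/1505 = 23041746/1608265 + 17352192/1505 = 5588320178922/484087765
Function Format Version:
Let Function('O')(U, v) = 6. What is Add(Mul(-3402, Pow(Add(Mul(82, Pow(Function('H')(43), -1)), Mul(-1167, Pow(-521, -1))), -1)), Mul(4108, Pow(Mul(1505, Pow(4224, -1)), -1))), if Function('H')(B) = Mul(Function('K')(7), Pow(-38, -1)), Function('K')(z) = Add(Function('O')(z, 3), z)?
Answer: Rational(5588320178922, 484087765) ≈ 11544.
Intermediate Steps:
Function('K')(z) = Add(6, z)
Function('H')(B) = Rational(-13, 38) (Function('H')(B) = Mul(Add(6, 7), Pow(-38, -1)) = Mul(13, Rational(-1, 38)) = Rational(-13, 38))
Add(Mul(-3402, Pow(Add(Mul(82, Pow(Function('H')(43), -1)), Mul(-1167, Pow(-521, -1))), -1)), Mul(4108, Pow(Mul(1505, Pow(4224, -1)), -1))) = Add(Mul(-3402, Pow(Add(Mul(82, Pow(Rational(-13, 38), -1)), Mul(-1167, Pow(-521, -1))), -1)), Mul(4108, Pow(Mul(1505, Pow(4224, -1)), -1))) = Add(Mul(-3402, Pow(Add(Mul(82, Rational(-38, 13)), Mul(-1167, Rational(-1, 521))), -1)), Mul(4108, Pow(Mul(1505, Rational(1, 4224)), -1))) = Add(Mul(-3402, Pow(Add(Rational(-3116, 13), Rational(1167, 521)), -1)), Mul(4108, Pow(Rational(1505, 4224), -1))) = Add(Mul(-3402, Pow(Rational(-1608265, 6773), -1)), Mul(4108, Rational(4224, 1505))) = Add(Mul(-3402, Rational(-6773, 1608265)), Rational(17352192, 1505)) = Add(Rational(23041746, 1608265), Rational(17352192, 1505)) = Rational(5588320178922, 484087765)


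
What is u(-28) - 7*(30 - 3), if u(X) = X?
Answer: -217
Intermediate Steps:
u(-28) - 7*(30 - 3) = -28 - 7*(30 - 3) = -28 - 7*27 = -28 - 189 = -217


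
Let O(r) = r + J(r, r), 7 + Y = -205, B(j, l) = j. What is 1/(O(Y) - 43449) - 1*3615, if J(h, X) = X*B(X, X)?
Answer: -4638044/1283 ≈ -3615.0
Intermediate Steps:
Y = -212 (Y = -7 - 205 = -212)
J(h, X) = X² (J(h, X) = X*X = X²)
O(r) = r + r²
1/(O(Y) - 43449) - 1*3615 = 1/(-212*(1 - 212) - 43449) - 1*3615 = 1/(-212*(-211) - 43449) - 3615 = 1/(44732 - 43449) - 3615 = 1/1283 - 3615 = -4638044/1283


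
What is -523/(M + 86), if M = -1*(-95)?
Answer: -523/181 ≈ -2.8895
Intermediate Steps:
M = 95
-523/(M + 86) = -523/(95 + 86) = -523/181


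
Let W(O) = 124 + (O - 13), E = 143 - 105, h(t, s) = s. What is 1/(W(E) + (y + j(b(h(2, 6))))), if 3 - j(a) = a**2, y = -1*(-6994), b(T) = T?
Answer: 1/7110 ≈ 0.00014065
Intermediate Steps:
E = 38
W(O) = 111 + O (W(O) = 124 + (-13 + O) = 111 + O)
y = 6994
j(a) = 3 - a**2
1/(W(E) + (y + j(b(h(2, 6))))) = 1/((111 + 38) + (6994 + (3 - 1*6**2))) = 1/(149 + (6994 + (3 - 1*36))) = 1/(149 + (6994 + (3 - 36))) = 1/(149 + (6994 - 33)) = 1/(149 + 6961) = 1/7110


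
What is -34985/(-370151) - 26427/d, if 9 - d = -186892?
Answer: -3243248992/69181592051 ≈ -0.046880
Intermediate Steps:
d = 186901 (d = 9 - 1*(-186892) = 9 + 186892 = 186901)
-34985/(-370151) - 26427/d = -34985/(-370151) - 26427/186901 = -34985*(-1/370151) - 26427*1/186901 = 34985/370151 - 26427/186901 = -3243248992/69181592051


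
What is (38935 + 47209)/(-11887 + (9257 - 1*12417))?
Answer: -86144/15047 ≈ -5.7250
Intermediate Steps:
(38935 + 47209)/(-11887 + (9257 - 1*12417)) = 86144/(-11887 + (9257 - 12417)) = 86144/(-11887 - 3160) = 86144/(-15047) = 86144*(-1/15047) = -86144/15047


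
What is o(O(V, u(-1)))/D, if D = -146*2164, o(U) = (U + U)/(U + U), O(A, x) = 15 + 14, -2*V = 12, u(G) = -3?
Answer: -1/315944 ≈ -3.1651e-6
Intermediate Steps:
V = -6 (V = -1/2*12 = -6)
O(A, x) = 29
o(U) = 1 (o(U) = (2*U)/((2*U)) = (2*U)*(1/(2*U)) = 1)
D = -315944
o(O(V, u(-1)))/D = 1/(-315944) = 1*(-1/315944) = -1/315944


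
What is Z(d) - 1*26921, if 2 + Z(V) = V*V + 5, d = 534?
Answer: 258238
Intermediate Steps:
Z(V) = 3 + V**2 (Z(V) = -2 + (V*V + 5) = -2 + (V**2 + 5) = -2 + (5 + V**2) = 3 + V**2)
Z(d) - 1*26921 = (3 + 534**2) - 1*26921 = (3 + 285156) - 26921 = 285159 - 26921 = 258238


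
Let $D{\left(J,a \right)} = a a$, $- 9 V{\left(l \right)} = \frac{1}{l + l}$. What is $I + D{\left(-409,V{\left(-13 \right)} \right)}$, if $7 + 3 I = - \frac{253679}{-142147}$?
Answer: $- \frac{13530978053}{7783401132} \approx -1.7384$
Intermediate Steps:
$V{\left(l \right)} = - \frac{1}{18 l}$ ($V{\left(l \right)} = - \frac{1}{9 \left(l + l\right)} = - \frac{1}{9 \cdot 2 l} = - \frac{\frac{1}{2} \frac{1}{l}}{9} = - \frac{1}{18 l}$)
$D{\left(J,a \right)} = a^{2}$
$I = - \frac{741350}{426441}$ ($I = - \frac{7}{3} + \frac{\left(-253679\right) \frac{1}{-142147}}{3} = - \frac{7}{3} + \frac{\left(-253679\right) \left(- \frac{1}{142147}\right)}{3} = - \frac{7}{3} + \frac{1}{3} \cdot \frac{253679}{142147} = - \frac{7}{3} + \frac{253679}{426441} = - \frac{741350}{426441} \approx -1.7385$)
$I + D{\left(-409,V{\left(-13 \right)} \right)} = - \frac{741350}{426441} + \left(- \frac{1}{18 \left(-13\right)}\right)^{2} = - \frac{741350}{426441} + \left(\left(- \frac{1}{18}\right) \left(- \frac{1}{13}\right)\right)^{2} = - \frac{741350}{426441} + \left(\frac{1}{234}\right)^{2} = - \frac{741350}{426441} + \frac{1}{54756} = - \frac{13530978053}{7783401132}$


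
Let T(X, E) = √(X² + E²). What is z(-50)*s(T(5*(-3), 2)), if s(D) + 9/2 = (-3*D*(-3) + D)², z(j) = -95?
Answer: -4350145/2 ≈ -2.1751e+6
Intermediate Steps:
T(X, E) = √(E² + X²)
s(D) = -9/2 + 100*D² (s(D) = -9/2 + (-3*D*(-3) + D)² = -9/2 + (9*D + D)² = -9/2 + (10*D)² = -9/2 + 100*D²)
z(-50)*s(T(5*(-3), 2)) = -95*(-9/2 + 100*(√(2² + (5*(-3))²))²) = -95*(-9/2 + 100*(√(4 + (-15)²))²) = -95*(-9/2 + 100*(√(4 + 225))²) = -95*(-9/2 + 100*(√229)²) = -95*(-9/2 + 100*229) = -95*(-9/2 + 22900) = -95*45791/2 = -4350145/2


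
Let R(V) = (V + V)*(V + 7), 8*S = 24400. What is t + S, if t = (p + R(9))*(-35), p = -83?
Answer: -4125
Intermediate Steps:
S = 3050 (S = (⅛)*24400 = 3050)
R(V) = 2*V*(7 + V) (R(V) = (2*V)*(7 + V) = 2*V*(7 + V))
t = -7175 (t = (-83 + 2*9*(7 + 9))*(-35) = (-83 + 2*9*16)*(-35) = (-83 + 288)*(-35) = 205*(-35) = -7175)
t + S = -7175 + 3050 = -4125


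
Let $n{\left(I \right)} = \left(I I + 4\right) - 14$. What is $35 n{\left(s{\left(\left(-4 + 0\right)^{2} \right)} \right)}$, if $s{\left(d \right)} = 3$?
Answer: $-35$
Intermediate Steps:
$n{\left(I \right)} = -10 + I^{2}$ ($n{\left(I \right)} = \left(I^{2} + 4\right) - 14 = \left(4 + I^{2}\right) - 14 = -10 + I^{2}$)
$35 n{\left(s{\left(\left(-4 + 0\right)^{2} \right)} \right)} = 35 \left(-10 + 3^{2}\right) = 35 \left(-10 + 9\right) = 35 \left(-1\right) = -35$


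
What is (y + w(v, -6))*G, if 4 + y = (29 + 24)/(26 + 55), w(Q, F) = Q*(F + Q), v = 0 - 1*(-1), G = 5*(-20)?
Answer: 67600/81 ≈ 834.57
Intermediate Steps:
G = -100
v = 1 (v = 0 + 1 = 1)
y = -271/81 (y = -4 + (29 + 24)/(26 + 55) = -4 + 53/81 = -271/81 ≈ -3.3457)
(y + w(v, -6))*G = (-271/81 + 1*(-6 + 1))*(-100) = (-271/81 + 1*(-5))*(-100) = (-271/81 - 5)*(-100) = -676/81*(-100) = 67600/81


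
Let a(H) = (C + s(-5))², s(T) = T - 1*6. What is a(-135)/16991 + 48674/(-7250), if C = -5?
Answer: -412581967/61592375 ≈ -6.6986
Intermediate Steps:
s(T) = -6 + T (s(T) = T - 6 = -6 + T)
a(H) = 256 (a(H) = (-5 + (-6 - 5))² = (-5 - 11)² = (-16)² = 256)
a(-135)/16991 + 48674/(-7250) = 256/16991 + 48674/(-7250) = 256*(1/16991) + 48674*(-1/7250) = 256/16991 - 24337/3625 = -412581967/61592375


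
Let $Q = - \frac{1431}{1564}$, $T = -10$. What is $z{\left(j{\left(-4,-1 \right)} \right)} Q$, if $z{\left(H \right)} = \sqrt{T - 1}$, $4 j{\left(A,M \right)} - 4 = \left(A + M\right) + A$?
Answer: $- \frac{1431 i \sqrt{11}}{1564} \approx - 3.0346 i$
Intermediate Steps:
$j{\left(A,M \right)} = 1 + \frac{A}{2} + \frac{M}{4}$ ($j{\left(A,M \right)} = 1 + \frac{\left(A + M\right) + A}{4} = 1 + \frac{M + 2 A}{4} = 1 + \left(\frac{A}{2} + \frac{M}{4}\right) = 1 + \frac{A}{2} + \frac{M}{4}$)
$z{\left(H \right)} = i \sqrt{11}$ ($z{\left(H \right)} = \sqrt{-10 - 1} = \sqrt{-11} = i \sqrt{11}$)
$Q = - \frac{1431}{1564}$ ($Q = \left(-1431\right) \frac{1}{1564} = - \frac{1431}{1564} \approx -0.91496$)
$z{\left(j{\left(-4,-1 \right)} \right)} Q = i \sqrt{11} \left(- \frac{1431}{1564}\right) = - \frac{1431 i \sqrt{11}}{1564}$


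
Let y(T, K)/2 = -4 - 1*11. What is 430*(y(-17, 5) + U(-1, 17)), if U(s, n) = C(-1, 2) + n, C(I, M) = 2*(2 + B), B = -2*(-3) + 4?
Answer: 4730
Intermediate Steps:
B = 10 (B = 6 + 4 = 10)
y(T, K) = -30 (y(T, K) = 2*(-4 - 1*11) = 2*(-4 - 11) = 2*(-15) = -30)
C(I, M) = 24 (C(I, M) = 2*(2 + 10) = 2*12 = 24)
U(s, n) = 24 + n
430*(y(-17, 5) + U(-1, 17)) = 430*(-30 + (24 + 17)) = 430*(-30 + 41) = 430*11 = 4730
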